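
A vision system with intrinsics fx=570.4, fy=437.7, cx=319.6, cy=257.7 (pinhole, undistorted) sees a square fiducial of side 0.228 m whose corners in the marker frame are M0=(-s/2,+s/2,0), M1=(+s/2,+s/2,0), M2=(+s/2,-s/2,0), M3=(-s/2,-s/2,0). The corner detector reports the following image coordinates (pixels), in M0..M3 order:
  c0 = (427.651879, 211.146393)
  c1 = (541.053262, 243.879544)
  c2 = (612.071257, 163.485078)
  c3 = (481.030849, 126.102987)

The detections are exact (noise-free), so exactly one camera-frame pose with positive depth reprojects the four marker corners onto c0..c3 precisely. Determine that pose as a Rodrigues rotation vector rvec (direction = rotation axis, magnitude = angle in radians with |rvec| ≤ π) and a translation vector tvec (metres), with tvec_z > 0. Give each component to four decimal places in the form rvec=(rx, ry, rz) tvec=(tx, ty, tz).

rvec=(0.6681, 0.1402, 0.3426) tvec=(0.3414, -0.1578, 1.0064)

Intrinsics K: fx=570.4, fy=437.7, cx=319.6, cy=257.7
Marker side s = 0.228 m; corners in marker frame (Z=0):
  M0 = (-0.1140, +0.1140, 0)
  M1 = (+0.1140, +0.1140, 0)
  M2 = (+0.1140, -0.1140, 0)
  M3 = (-0.1140, -0.1140, 0)
Detected image corners:
  c0 = (427.651879, 211.146393) px
  c1 = (541.053262, 243.879544) px
  c2 = (612.071257, 163.485078) px
  c3 = (481.030849, 126.102987) px
Planar DLT: solve 8×8 A·h = b for H (H[2,2]=1):
  H  [+524.07432 +48.85478 +513.11523]
  H  [+149.70263 +478.95920 +189.05926]
  H  [-0.01791 +0.62387 +1.00000]
B = K⁻¹H; ‖b₁‖=0.993643, ‖b₂‖=0.993643; λ = 2/(‖b₁‖+‖b₂‖) = 1.006398, sign → tz>0 ⇒ λ=+1.006398
r₁ = λ·B[:,0] = (+0.93476,+0.35482,-0.01802); r₂ = λ·B[:,1] = (-0.26560,+0.73160,+0.62786)
r₃ = r₁×r₂ = (+0.23596,-0.58212,+0.77811); SVD([r₁ r₂ r₃]) → R = UVᵀ:
  R  [+0.93476 -0.26560 +0.23596]
  R  [+0.35482 +0.73160 -0.58212]
  R  [-0.01802 +0.62786 +0.77811]
t = (+0.34143, -0.15782, +1.00640) m
tr R = 2.444479; θ = arccos((tr R − 1)/2) = 0.763762 rad = 43.760°
axis k = ((R−Rᵀ)₃₂, (R−Rᵀ)₁₃, (R−Rᵀ)₂₁) / (2 sinθ) = (+0.874714, +0.183612, +0.448512)
rvec = θ·k = (+0.668073, +0.140236, +0.342556)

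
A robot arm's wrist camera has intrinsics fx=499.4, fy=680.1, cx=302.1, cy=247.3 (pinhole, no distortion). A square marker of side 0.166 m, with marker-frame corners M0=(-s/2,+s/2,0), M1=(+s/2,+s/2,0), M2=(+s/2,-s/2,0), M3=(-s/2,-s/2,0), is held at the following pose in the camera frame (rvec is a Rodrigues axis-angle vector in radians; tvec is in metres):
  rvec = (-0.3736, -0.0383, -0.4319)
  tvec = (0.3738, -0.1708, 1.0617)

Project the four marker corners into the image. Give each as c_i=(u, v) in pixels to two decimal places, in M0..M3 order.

Intrinsics K: fx=499.4, fy=680.1, cx=302.1, cy=247.3
Marker side s = 0.166 m; corners in marker frame (Z=0):
  M0 = (-0.0830, +0.0830, 0)
  M1 = (+0.0830, +0.0830, 0)
  M2 = (+0.0830, -0.0830, 0)
  M3 = (-0.0830, -0.0830, 0)
rvec = (-0.3736, -0.0383, -0.4319), |rvec| = θ = 0.57235 rad = 32.793°
Rodrigues: sinθ=0.54161, 1−cosθ=0.15937; R = I + sinθ·[k]× + (1−cosθ)·[k]×²:
    [+0.90854 +0.41566 +0.04226]
    [-0.40174 +0.84135 +0.36158]
    [+0.11474 -0.34549 +0.93138]
t = (0.3738, -0.1708, 1.0617) m
M0: Pc = R·M0+t = (+0.33289, -0.06762, +1.02350); u = 499.4·(+0.33289)/1.02350 + 302.1 = 464.5289, v = 680.1·(-0.06762)/1.02350 + 247.3 = 202.3651
M1: Pc = R·M1+t = (+0.48371, -0.13431, +1.04255); u = 499.4·(+0.48371)/1.04255 + 302.1 = 533.8054, v = 680.1·(-0.13431)/1.04255 + 247.3 = 159.6818
M2: Pc = R·M2+t = (+0.41471, -0.27398, +1.09990); u = 499.4·(+0.41471)/1.09990 + 302.1 = 490.3949, v = 680.1·(-0.27398)/1.09990 + 247.3 = 77.8924
M3: Pc = R·M3+t = (+0.26389, -0.20729, +1.08085); u = 499.4·(+0.26389)/1.08085 + 302.1 = 424.0292, v = 680.1·(-0.20729)/1.08085 + 247.3 = 116.8695

c0=(464.53, 202.37) c1=(533.81, 159.68) c2=(490.39, 77.89) c3=(424.03, 116.87)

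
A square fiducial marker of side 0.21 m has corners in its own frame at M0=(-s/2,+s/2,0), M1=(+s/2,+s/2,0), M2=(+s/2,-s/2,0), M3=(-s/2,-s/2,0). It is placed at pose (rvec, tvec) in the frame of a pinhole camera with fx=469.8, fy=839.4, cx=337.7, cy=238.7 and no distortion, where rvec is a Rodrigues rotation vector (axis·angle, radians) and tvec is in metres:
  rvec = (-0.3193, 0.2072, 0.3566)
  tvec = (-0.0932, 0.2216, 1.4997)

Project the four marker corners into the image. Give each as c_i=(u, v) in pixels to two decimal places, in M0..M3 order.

c0=(266.00, 396.97) c1=(325.96, 440.42) c2=(350.92, 328.57) c3=(292.28, 290.53)

Intrinsics K: fx=469.8, fy=839.4, cx=337.7, cy=238.7
Marker side s = 0.21 m; corners in marker frame (Z=0):
  M0 = (-0.1050, +0.1050, 0)
  M1 = (+0.1050, +0.1050, 0)
  M2 = (+0.1050, -0.1050, 0)
  M3 = (-0.1050, -0.1050, 0)
rvec = (-0.3193, 0.2072, 0.3566), |rvec| = θ = 0.52158 rad = 29.884°
Rodrigues: sinθ=0.49825, 1−cosθ=0.13297; R = I + sinθ·[k]× + (1−cosθ)·[k]×²:
    [+0.91686 -0.37299 +0.14228]
    [+0.30831 +0.88802 +0.34113]
    [-0.25358 -0.26890 +0.92919]
t = (-0.0932, 0.2216, 1.4997) m
M0: Pc = R·M0+t = (-0.22863, +0.28247, +1.49809); u = 469.8·(-0.22863)/1.49809 + 337.7 = 266.0006, v = 839.4·(+0.28247)/1.49809 + 238.7 = 396.9709
M1: Pc = R·M1+t = (-0.03609, +0.34721, +1.44484); u = 469.8·(-0.03609)/1.44484 + 337.7 = 325.9641, v = 839.4·(+0.34721)/1.44484 + 238.7 = 440.4193
M2: Pc = R·M2+t = (+0.04223, +0.16073, +1.50131); u = 469.8·(+0.04223)/1.50131 + 337.7 = 350.9162, v = 839.4·(+0.16073)/1.50131 + 238.7 = 328.5668
M3: Pc = R·M3+t = (-0.15031, +0.09599, +1.55456); u = 469.8·(-0.15031)/1.55456 + 337.7 = 292.2761, v = 839.4·(+0.09599)/1.55456 + 238.7 = 290.5282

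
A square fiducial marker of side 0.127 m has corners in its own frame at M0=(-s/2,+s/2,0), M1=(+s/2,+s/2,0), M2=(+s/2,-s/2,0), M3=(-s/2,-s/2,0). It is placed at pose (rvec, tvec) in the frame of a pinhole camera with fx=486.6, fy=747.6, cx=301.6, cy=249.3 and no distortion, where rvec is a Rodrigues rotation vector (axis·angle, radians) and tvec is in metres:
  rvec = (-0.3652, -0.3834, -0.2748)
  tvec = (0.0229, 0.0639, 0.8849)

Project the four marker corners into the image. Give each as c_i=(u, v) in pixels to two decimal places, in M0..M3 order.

Intrinsics K: fx=486.6, fy=747.6, cx=301.6, cy=249.3
Marker side s = 0.127 m; corners in marker frame (Z=0):
  M0 = (-0.0635, +0.0635, 0)
  M1 = (+0.0635, +0.0635, 0)
  M2 = (+0.0635, -0.0635, 0)
  M3 = (-0.0635, -0.0635, 0)
rvec = (-0.3652, -0.3834, -0.2748), |rvec| = θ = 0.59656 rad = 34.180°
Rodrigues: sinθ=0.56180, 1−cosθ=0.17273; R = I + sinθ·[k]× + (1−cosθ)·[k]×²:
    [+0.89201 +0.32675 -0.31235]
    [-0.19083 +0.89862 +0.39506]
    [+0.40977 -0.29279 +0.86393]
t = (0.0229, 0.0639, 0.8849) m
M0: Pc = R·M0+t = (-0.01299, +0.13308, +0.84029); u = 486.6·(-0.01299)/0.84029 + 301.6 = 294.0753, v = 747.6·(+0.13308)/0.84029 + 249.3 = 367.7006
M1: Pc = R·M1+t = (+0.10029, +0.10884, +0.89233); u = 486.6·(+0.10029)/0.89233 + 301.6 = 356.2900, v = 747.6·(+0.10884)/0.89233 + 249.3 = 340.4908
M2: Pc = R·M2+t = (+0.05879, -0.00528, +0.92951); u = 486.6·(+0.05879)/0.92951 + 301.6 = 332.3787, v = 747.6·(-0.00528)/0.92951 + 249.3 = 245.0533
M3: Pc = R·M3+t = (-0.05449, +0.01896, +0.87747); u = 486.6·(-0.05449)/0.87747 + 301.6 = 271.3823, v = 747.6·(+0.01896)/0.87747 + 249.3 = 265.4500

c0=(294.08, 367.70) c1=(356.29, 340.49) c2=(332.38, 245.05) c3=(271.38, 265.45)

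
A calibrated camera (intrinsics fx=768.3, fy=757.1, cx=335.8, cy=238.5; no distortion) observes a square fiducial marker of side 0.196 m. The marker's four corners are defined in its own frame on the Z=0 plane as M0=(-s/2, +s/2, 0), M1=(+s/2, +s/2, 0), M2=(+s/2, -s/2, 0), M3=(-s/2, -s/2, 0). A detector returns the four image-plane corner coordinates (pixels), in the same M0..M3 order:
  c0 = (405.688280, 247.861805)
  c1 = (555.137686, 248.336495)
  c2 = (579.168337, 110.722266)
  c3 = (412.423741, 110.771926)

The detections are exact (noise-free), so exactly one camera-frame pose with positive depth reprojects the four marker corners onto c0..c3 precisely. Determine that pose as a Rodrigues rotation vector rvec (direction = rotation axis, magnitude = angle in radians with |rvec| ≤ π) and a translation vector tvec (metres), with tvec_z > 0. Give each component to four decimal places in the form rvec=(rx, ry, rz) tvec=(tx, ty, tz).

Intrinsics K: fx=768.3, fy=757.1, cx=335.8, cy=238.5
Marker side s = 0.196 m; corners in marker frame (Z=0):
  M0 = (-0.0980, +0.0980, 0)
  M1 = (+0.0980, +0.0980, 0)
  M2 = (+0.0980, -0.0980, 0)
  M3 = (-0.0980, -0.0980, 0)
Detected image corners:
  c0 = (405.688280, 247.861805) px
  c1 = (555.137686, 248.336495) px
  c2 = (579.168337, 110.722266) px
  c3 = (412.423741, 110.771926) px
Planar DLT: solve 8×8 A·h = b for H (H[2,2]=1):
  H  [+794.28560 +193.06926 +487.52774]
  H  [-2.49192 +800.56185 +183.16604]
  H  [-0.02034 +0.55616 +1.00000]
B = K⁻¹H; ‖b₁‖=1.042914, ‖b₂‖=1.042914; λ = 2/(‖b₁‖+‖b₂‖) = 0.958852, sign → tz>0 ⇒ λ=+0.958852
r₁ = λ·B[:,0] = (+0.99981,+0.00299,-0.01950); r₂ = λ·B[:,1] = (+0.00787,+0.84590,+0.53328)
r₃ = r₁×r₂ = (+0.01809,-0.53333,+0.84571); SVD([r₁ r₂ r₃]) → R = UVᵀ:
  R  [+0.99981 +0.00787 +0.01809]
  R  [+0.00299 +0.84590 -0.53333]
  R  [-0.01950 +0.53328 +0.84571]
t = (+0.18936, -0.07008, +0.95885) m
tr R = 2.691423; θ = arccos((tr R − 1)/2) = 0.562900 rad = 32.252°
axis k = ((R−Rᵀ)₃₂, (R−Rᵀ)₁₃, (R−Rᵀ)₂₁) / (2 sinθ) = (+0.999369, +0.035220, -0.004579)
rvec = θ·k = (+0.562544, +0.019825, -0.002577)

rvec=(0.5625, 0.0198, -0.0026) tvec=(0.1894, -0.0701, 0.9589)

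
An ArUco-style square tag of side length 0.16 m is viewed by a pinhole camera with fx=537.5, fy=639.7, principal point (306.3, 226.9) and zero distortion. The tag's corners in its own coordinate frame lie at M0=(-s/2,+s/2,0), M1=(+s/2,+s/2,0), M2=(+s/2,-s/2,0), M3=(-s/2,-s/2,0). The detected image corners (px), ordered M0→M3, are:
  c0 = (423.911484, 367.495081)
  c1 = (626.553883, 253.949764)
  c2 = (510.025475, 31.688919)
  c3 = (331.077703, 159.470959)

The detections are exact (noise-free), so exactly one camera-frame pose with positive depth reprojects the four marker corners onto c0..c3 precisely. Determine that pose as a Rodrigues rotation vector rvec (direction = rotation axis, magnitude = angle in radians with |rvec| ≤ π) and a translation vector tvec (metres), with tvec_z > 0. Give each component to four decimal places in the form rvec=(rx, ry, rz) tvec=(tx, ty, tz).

rvec=(-0.1056, 0.3125, -0.4923) tvec=(0.1234, -0.0157, 0.4148)

Intrinsics K: fx=537.5, fy=639.7, cx=306.3, cy=226.9
Marker side s = 0.16 m; corners in marker frame (Z=0):
  M0 = (-0.0800, +0.0800, 0)
  M1 = (+0.0800, +0.0800, 0)
  M2 = (+0.0800, -0.0800, 0)
  M3 = (-0.0800, -0.0800, 0)
Detected image corners:
  c0 = (423.911484, 367.495081) px
  c1 = (626.553883, 253.949764) px
  c2 = (510.025475, 31.688919) px
  c3 = (331.077703, 159.470959) px
Planar DLT: solve 8×8 A·h = b for H (H[2,2]=1):
  H  [+883.00181 +451.78831 +466.17921]
  H  [-887.51914 +1257.00293 +202.66980]
  H  [-0.64915 -0.42002 +1.00000]
B = K⁻¹H; ‖b₁‖=2.410691, ‖b₂‖=2.410691; λ = 2/(‖b₁‖+‖b₂‖) = 0.414819, sign → tz>0 ⇒ λ=+0.414819
r₁ = λ·B[:,0] = (+0.83491,-0.48001,-0.26928); r₂ = λ·B[:,1] = (+0.44796,+0.87691,-0.17423)
r₃ = r₁×r₂ = (+0.31977,+0.02484,+0.94717); SVD([r₁ r₂ r₃]) → R = UVᵀ:
  R  [+0.83491 +0.44796 +0.31977]
  R  [-0.48001 +0.87691 +0.02484]
  R  [-0.26928 -0.17423 +0.94717]
t = (+0.12339, -0.01571, +0.41482) m
tr R = 2.658998; θ = arccos((tr R − 1)/2) = 0.592586 rad = 33.953°
axis k = ((R−Rᵀ)₃₂, (R−Rᵀ)₁₃, (R−Rᵀ)₂₁) / (2 sinθ) = (-0.178219, +0.527341, -0.830752)
rvec = θ·k = (-0.105610, +0.312495, -0.492292)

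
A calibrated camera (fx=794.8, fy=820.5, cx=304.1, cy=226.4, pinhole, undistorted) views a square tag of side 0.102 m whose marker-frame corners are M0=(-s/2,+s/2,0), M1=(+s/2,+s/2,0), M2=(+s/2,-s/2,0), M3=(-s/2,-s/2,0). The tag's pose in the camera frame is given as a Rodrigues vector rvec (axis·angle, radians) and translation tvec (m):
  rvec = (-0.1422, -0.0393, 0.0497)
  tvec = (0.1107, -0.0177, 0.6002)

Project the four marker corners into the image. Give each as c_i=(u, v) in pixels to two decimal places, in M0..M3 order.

Intrinsics K: fx=794.8, fy=820.5, cx=304.1, cy=226.4
Marker side s = 0.102 m; corners in marker frame (Z=0):
  M0 = (-0.0510, +0.0510, 0)
  M1 = (+0.0510, +0.0510, 0)
  M2 = (+0.0510, -0.0510, 0)
  M3 = (-0.0510, -0.0510, 0)
rvec = (-0.1422, -0.0393, 0.0497), |rvec| = θ = 0.15568 rad = 8.920°
Rodrigues: sinθ=0.15505, 1−cosθ=0.01209; R = I + sinθ·[k]× + (1−cosθ)·[k]×²:
    [+0.99800 -0.04671 -0.04267]
    [+0.05229 +0.98868 +0.14065]
    [+0.03561 -0.14260 +0.98914]
t = (0.1107, -0.0177, 0.6002) m
M0: Pc = R·M0+t = (+0.05742, +0.03006, +0.59111); u = 794.8·(+0.05742)/0.59111 + 304.1 = 381.3060, v = 820.5·(+0.03006)/0.59111 + 226.4 = 268.1195
M1: Pc = R·M1+t = (+0.15922, +0.03539, +0.59474); u = 794.8·(+0.15922)/0.59474 + 304.1 = 516.8716, v = 820.5·(+0.03539)/0.59474 + 226.4 = 275.2225
M2: Pc = R·M2+t = (+0.16398, -0.06546, +0.60929); u = 794.8·(+0.16398)/0.60929 + 304.1 = 518.0073, v = 820.5·(-0.06546)/0.60929 + 226.4 = 138.2538
M3: Pc = R·M3+t = (+0.06218, -0.07079, +0.60566); u = 794.8·(+0.06218)/0.60566 + 304.1 = 385.7043, v = 820.5·(-0.07079)/0.60566 + 226.4 = 130.4998

c0=(381.31, 268.12) c1=(516.87, 275.22) c2=(518.01, 138.25) c3=(385.70, 130.50)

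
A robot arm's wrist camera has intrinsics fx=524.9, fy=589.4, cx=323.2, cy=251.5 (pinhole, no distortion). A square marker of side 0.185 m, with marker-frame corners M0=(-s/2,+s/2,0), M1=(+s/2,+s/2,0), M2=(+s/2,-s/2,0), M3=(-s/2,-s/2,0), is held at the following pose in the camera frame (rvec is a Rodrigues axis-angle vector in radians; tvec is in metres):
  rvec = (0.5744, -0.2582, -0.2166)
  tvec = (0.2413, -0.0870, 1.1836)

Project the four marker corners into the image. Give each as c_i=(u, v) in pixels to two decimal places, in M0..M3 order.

Intrinsics K: fx=524.9, fy=589.4, cx=323.2, cy=251.5
Marker side s = 0.185 m; corners in marker frame (Z=0):
  M0 = (-0.0925, +0.0925, 0)
  M1 = (+0.0925, +0.0925, 0)
  M2 = (+0.0925, -0.0925, 0)
  M3 = (-0.0925, -0.0925, 0)
rvec = (0.5744, -0.2582, -0.2166), |rvec| = θ = 0.66597 rad = 38.157°
Rodrigues: sinθ=0.61782, 1−cosθ=0.21368; R = I + sinθ·[k]× + (1−cosθ)·[k]×²:
    [+0.94528 +0.12949 -0.29947]
    [-0.27239 +0.81844 -0.50593]
    [+0.17959 +0.55982 +0.80892]
t = (0.2413, -0.0870, 1.1836) m
M0: Pc = R·M0+t = (+0.16584, +0.01390, +1.21877); u = 524.9·(+0.16584)/1.21877 + 323.2 = 394.6236, v = 589.4·(+0.01390)/1.21877 + 251.5 = 258.2230
M1: Pc = R·M1+t = (+0.34072, -0.03649, +1.25200); u = 524.9·(+0.34072)/1.25200 + 323.2 = 466.0453, v = 589.4·(-0.03649)/1.25200 + 251.5 = 234.3211
M2: Pc = R·M2+t = (+0.31676, -0.18790, +1.14843); u = 524.9·(+0.31676)/1.14843 + 323.2 = 467.9784, v = 589.4·(-0.18790)/1.14843 + 251.5 = 155.0645
M3: Pc = R·M3+t = (+0.14188, -0.13751, +1.11520); u = 524.9·(+0.14188)/1.11520 + 323.2 = 389.9816, v = 589.4·(-0.13751)/1.11520 + 251.5 = 178.8248

c0=(394.62, 258.22) c1=(466.05, 234.32) c2=(467.98, 155.06) c3=(389.98, 178.82)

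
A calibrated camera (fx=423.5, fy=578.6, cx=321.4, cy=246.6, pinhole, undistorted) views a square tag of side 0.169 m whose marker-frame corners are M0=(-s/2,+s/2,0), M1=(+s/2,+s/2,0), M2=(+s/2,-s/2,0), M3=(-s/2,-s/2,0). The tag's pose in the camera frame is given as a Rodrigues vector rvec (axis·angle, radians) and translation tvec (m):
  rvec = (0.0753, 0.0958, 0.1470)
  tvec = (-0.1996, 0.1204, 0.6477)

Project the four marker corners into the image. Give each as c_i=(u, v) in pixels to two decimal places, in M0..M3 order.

c0=(132.84, 413.58) c1=(237.33, 440.11) c2=(251.61, 292.01) c3=(144.54, 268.37)

Intrinsics K: fx=423.5, fy=578.6, cx=321.4, cy=246.6
Marker side s = 0.169 m; corners in marker frame (Z=0):
  M0 = (-0.0845, +0.0845, 0)
  M1 = (+0.0845, +0.0845, 0)
  M2 = (+0.0845, -0.0845, 0)
  M3 = (-0.0845, -0.0845, 0)
rvec = (0.0753, 0.0958, 0.1470), |rvec| = θ = 0.19094 rad = 10.940°
Rodrigues: sinθ=0.18978, 1−cosθ=0.01817; R = I + sinθ·[k]× + (1−cosθ)·[k]×²:
    [+0.98465 -0.14251 +0.10074]
    [+0.14970 +0.98640 -0.06782]
    [-0.08970 +0.08186 +0.99260]
t = (-0.1996, 0.1204, 0.6477) m
M0: Pc = R·M0+t = (-0.29485, +0.19110, +0.66220); u = 423.5·(-0.29485)/0.66220 + 321.4 = 132.8352, v = 578.6·(+0.19110)/0.66220 + 246.6 = 413.5759
M1: Pc = R·M1+t = (-0.12844, +0.21640, +0.64704); u = 423.5·(-0.12844)/0.64704 + 321.4 = 237.3339, v = 578.6·(+0.21640)/0.64704 + 246.6 = 440.1121
M2: Pc = R·M2+t = (-0.10435, +0.04970, +0.63320); u = 423.5·(-0.10435)/0.63320 + 321.4 = 251.6054, v = 578.6·(+0.04970)/0.63320 + 246.6 = 292.0134
M3: Pc = R·M3+t = (-0.27076, +0.02440, +0.64836); u = 423.5·(-0.27076)/0.64836 + 321.4 = 144.5433, v = 578.6·(+0.02440)/0.64836 + 246.6 = 268.3737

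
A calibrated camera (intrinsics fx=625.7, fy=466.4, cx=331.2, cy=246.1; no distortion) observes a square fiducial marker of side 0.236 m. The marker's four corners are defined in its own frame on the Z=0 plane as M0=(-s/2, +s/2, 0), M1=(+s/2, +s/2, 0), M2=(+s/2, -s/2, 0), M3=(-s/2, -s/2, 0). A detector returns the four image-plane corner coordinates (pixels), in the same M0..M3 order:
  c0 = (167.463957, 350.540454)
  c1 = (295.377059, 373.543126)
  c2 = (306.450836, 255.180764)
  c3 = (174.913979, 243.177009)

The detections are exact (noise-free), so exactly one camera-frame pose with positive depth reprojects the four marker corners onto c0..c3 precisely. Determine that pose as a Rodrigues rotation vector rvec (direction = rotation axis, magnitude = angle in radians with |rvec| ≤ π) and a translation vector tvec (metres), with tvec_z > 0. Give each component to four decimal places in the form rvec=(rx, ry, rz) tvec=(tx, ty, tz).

Intrinsics K: fx=625.7, fy=466.4, cx=331.2, cy=246.1
Marker side s = 0.236 m; corners in marker frame (Z=0):
  M0 = (-0.1180, +0.1180, 0)
  M1 = (+0.1180, +0.1180, 0)
  M2 = (+0.1180, -0.1180, 0)
  M3 = (-0.1180, -0.1180, 0)
Detected image corners:
  c0 = (167.463957, 350.540454) px
  c1 = (295.377059, 373.543126) px
  c2 = (306.450836, 255.180764) px
  c3 = (174.913979, 243.177009) px
Planar DLT: solve 8×8 A·h = b for H (H[2,2]=1):
  H  [+448.90928 -18.10780 +232.73853]
  H  [-55.95725 +503.92564 +305.75520]
  H  [-0.42657 +0.08791 +1.00000]
B = K⁻¹H; ‖b₁‖=1.040543, ‖b₂‖=1.040543; λ = 2/(‖b₁‖+‖b₂‖) = 0.961037, sign → tz>0 ⇒ λ=+0.961037
r₁ = λ·B[:,0] = (+0.90650,+0.10101,-0.40995); r₂ = λ·B[:,1] = (-0.07253,+0.99378,+0.08448)
r₃ = r₁×r₂ = (+0.41594,-0.04685,+0.90819); SVD([r₁ r₂ r₃]) → R = UVᵀ:
  R  [+0.90650 -0.07253 +0.41594]
  R  [+0.10101 +0.99378 -0.04685]
  R  [-0.40995 +0.08448 +0.90819]
t = (-0.15123, +0.12292, +0.96104) m
tr R = 2.808463; θ = arccos((tr R − 1)/2) = 0.441219 rad = 25.280°
axis k = ((R−Rᵀ)₃₂, (R−Rᵀ)₁₃, (R−Rᵀ)₂₁) / (2 sinθ) = (+0.153771, +0.966988, +0.203194)
rvec = θ·k = (+0.067847, +0.426654, +0.089653)

rvec=(0.0678, 0.4267, 0.0897) tvec=(-0.1512, 0.1229, 0.9610)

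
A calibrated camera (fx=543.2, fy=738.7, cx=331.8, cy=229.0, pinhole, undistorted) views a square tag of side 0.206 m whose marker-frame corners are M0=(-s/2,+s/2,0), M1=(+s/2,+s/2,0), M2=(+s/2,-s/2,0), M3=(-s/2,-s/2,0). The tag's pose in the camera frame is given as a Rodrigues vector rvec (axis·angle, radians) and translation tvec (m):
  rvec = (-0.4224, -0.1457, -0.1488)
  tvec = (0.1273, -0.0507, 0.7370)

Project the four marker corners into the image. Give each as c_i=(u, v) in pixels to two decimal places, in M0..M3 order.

Intrinsics K: fx=543.2, fy=738.7, cx=331.8, cy=229.0
Marker side s = 0.206 m; corners in marker frame (Z=0):
  M0 = (-0.1030, +0.1030, 0)
  M1 = (+0.1030, +0.1030, 0)
  M2 = (+0.1030, -0.1030, 0)
  M3 = (-0.1030, -0.1030, 0)
rvec = (-0.4224, -0.1457, -0.1488), |rvec| = θ = 0.47095 rad = 26.983°
Rodrigues: sinθ=0.45373, 1−cosθ=0.10886; R = I + sinθ·[k]× + (1−cosθ)·[k]×²:
    [+0.97871 +0.17357 -0.10952]
    [-0.11315 +0.90156 +0.41760]
    [+0.17122 -0.39632 +0.90201]
t = (0.1273, -0.0507, 0.7370) m
M0: Pc = R·M0+t = (+0.04437, +0.05382, +0.67854); u = 543.2·(+0.04437)/0.67854 + 331.8 = 367.3199, v = 738.7·(+0.05382)/0.67854 + 229.0 = 287.5863
M1: Pc = R·M1+t = (+0.24598, +0.03051, +0.71382); u = 543.2·(+0.24598)/0.71382 + 331.8 = 518.9898, v = 738.7·(+0.03051)/0.71382 + 229.0 = 260.5692
M2: Pc = R·M2+t = (+0.21023, -0.15522, +0.79546); u = 543.2·(+0.21023)/0.79546 + 331.8 = 475.3615, v = 738.7·(-0.15522)/0.79546 + 229.0 = 84.8595
M3: Pc = R·M3+t = (+0.00862, -0.13191, +0.76018); u = 543.2·(+0.00862)/0.76018 + 331.8 = 337.9560, v = 738.7·(-0.13191)/0.76018 + 229.0 = 100.8222

c0=(367.32, 287.59) c1=(518.99, 260.57) c2=(475.36, 84.86) c3=(337.96, 100.82)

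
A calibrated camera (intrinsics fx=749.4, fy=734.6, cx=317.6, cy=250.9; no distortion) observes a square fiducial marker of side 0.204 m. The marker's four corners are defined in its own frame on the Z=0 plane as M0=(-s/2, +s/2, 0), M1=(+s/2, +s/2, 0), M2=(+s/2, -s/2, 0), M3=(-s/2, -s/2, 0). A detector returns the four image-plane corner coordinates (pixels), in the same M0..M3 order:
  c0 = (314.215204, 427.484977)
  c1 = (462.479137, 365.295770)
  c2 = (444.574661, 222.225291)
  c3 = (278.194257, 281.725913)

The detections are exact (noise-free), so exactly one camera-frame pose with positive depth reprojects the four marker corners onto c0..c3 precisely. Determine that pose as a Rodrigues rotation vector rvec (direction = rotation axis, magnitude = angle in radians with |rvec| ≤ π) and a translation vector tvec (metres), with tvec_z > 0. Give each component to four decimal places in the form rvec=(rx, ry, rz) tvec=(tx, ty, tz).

Intrinsics K: fx=749.4, fy=734.6, cx=317.6, cy=250.9
Marker side s = 0.204 m; corners in marker frame (Z=0):
  M0 = (-0.1020, +0.1020, 0)
  M1 = (+0.1020, +0.1020, 0)
  M2 = (+0.1020, -0.1020, 0)
  M3 = (-0.1020, -0.1020, 0)
Detected image corners:
  c0 = (314.215204, 427.484977) px
  c1 = (462.479137, 365.295770) px
  c2 = (444.574661, 222.225291) px
  c3 = (278.194257, 281.725913) px
Planar DLT: solve 8×8 A·h = b for H (H[2,2]=1):
  H  [+883.92531 +322.66770 +378.03232]
  H  [-199.10280 +873.65320 +327.00067]
  H  [+0.30693 +0.51188 +1.00000]
B = K⁻¹H; ‖b₁‖=1.156196, ‖b₂‖=1.156196; λ = 2/(‖b₁‖+‖b₂‖) = 0.864905, sign → tz>0 ⇒ λ=+0.864905
r₁ = λ·B[:,0] = (+0.90766,-0.32509,+0.26546); r₂ = λ·B[:,1] = (+0.18477,+0.87741,+0.44273)
r₃ = r₁×r₂ = (-0.37685,-0.35280,+0.85646); SVD([r₁ r₂ r₃]) → R = UVᵀ:
  R  [+0.90766 +0.18477 -0.37685]
  R  [-0.32509 +0.87741 -0.35280]
  R  [+0.26546 +0.44273 +0.85646]
t = (+0.06975, +0.08960, +0.86491) m
tr R = 2.641528; θ = arccos((tr R − 1)/2) = 0.608049 rad = 34.839°
axis k = ((R−Rᵀ)₃₂, (R−Rᵀ)₁₃, (R−Rᵀ)₂₁) / (2 sinθ) = (+0.696286, -0.562180, -0.446251)
rvec = θ·k = (+0.423376, -0.341833, -0.271342)

rvec=(0.4234, -0.3418, -0.2713) tvec=(0.0697, 0.0896, 0.8649)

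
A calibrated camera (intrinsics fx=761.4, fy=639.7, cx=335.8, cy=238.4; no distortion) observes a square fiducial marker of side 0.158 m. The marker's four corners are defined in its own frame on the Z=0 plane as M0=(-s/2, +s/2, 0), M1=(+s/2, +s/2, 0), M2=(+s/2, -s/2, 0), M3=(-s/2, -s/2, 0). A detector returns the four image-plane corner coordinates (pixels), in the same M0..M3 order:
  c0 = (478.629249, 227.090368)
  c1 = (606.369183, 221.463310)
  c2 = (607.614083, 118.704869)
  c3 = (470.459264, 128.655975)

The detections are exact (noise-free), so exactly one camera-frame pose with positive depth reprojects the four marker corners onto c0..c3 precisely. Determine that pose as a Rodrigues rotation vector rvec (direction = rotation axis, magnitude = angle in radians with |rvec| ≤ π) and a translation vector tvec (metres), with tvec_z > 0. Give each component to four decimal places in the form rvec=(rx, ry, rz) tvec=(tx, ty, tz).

Intrinsics K: fx=761.4, fy=639.7, cx=335.8, cy=238.4
Marker side s = 0.158 m; corners in marker frame (Z=0):
  M0 = (-0.0790, +0.0790, 0)
  M1 = (+0.0790, +0.0790, 0)
  M2 = (+0.0790, -0.0790, 0)
  M3 = (-0.0790, -0.0790, 0)
Detected image corners:
  c0 = (478.629249, 227.090368) px
  c1 = (606.369183, 221.463310) px
  c2 = (607.614083, 118.704869) px
  c3 = (470.459264, 128.655975) px
Planar DLT: solve 8×8 A·h = b for H (H[2,2]=1):
  H  [+709.18127 +269.10953 +539.59179]
  H  [-89.99212 +715.77974 +175.86376]
  H  [-0.23674 +0.45609 +1.00000]
B = K⁻¹H; ‖b₁‖=1.063828, ‖b₂‖=1.063828; λ = 2/(‖b₁‖+‖b₂‖) = 0.940002, sign → tz>0 ⇒ λ=+0.940002
r₁ = λ·B[:,0] = (+0.97368,-0.04931,-0.22253); r₂ = λ·B[:,1] = (+0.14315,+0.89202,+0.42872)
r₃ = r₁×r₂ = (+0.17737,-0.44929,+0.87560); SVD([r₁ r₂ r₃]) → R = UVᵀ:
  R  [+0.97368 +0.14315 +0.17737]
  R  [-0.04931 +0.89202 -0.44929]
  R  [-0.22253 +0.42872 +0.87560]
t = (+0.25160, -0.09189, +0.94000) m
tr R = 2.741300; θ = arccos((tr R − 1)/2) = 0.514274 rad = 29.466°
axis k = ((R−Rᵀ)₃₂, (R−Rᵀ)₁₃, (R−Rᵀ)₂₁) / (2 sinθ) = (+0.892470, +0.406481, -0.195629)
rvec = θ·k = (+0.458974, +0.209043, -0.100607)

rvec=(0.4590, 0.2090, -0.1006) tvec=(0.2516, -0.0919, 0.9400)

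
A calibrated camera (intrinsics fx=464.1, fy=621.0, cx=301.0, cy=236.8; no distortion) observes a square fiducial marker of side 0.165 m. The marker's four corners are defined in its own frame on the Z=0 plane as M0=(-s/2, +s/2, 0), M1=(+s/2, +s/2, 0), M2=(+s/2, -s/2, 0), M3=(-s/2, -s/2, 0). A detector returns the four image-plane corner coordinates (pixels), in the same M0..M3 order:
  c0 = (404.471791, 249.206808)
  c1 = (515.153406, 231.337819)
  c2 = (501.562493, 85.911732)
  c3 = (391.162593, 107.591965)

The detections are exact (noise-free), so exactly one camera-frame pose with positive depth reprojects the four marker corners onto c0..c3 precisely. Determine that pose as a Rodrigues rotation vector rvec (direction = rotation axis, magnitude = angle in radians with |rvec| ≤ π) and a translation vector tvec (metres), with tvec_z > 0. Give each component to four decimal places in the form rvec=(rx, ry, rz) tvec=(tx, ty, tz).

Intrinsics K: fx=464.1, fy=621.0, cx=301.0, cy=236.8
Marker side s = 0.165 m; corners in marker frame (Z=0):
  M0 = (-0.0825, +0.0825, 0)
  M1 = (+0.0825, +0.0825, 0)
  M2 = (+0.0825, -0.0825, 0)
  M3 = (-0.0825, -0.0825, 0)
Detected image corners:
  c0 = (404.471791, 249.206808) px
  c1 = (515.153406, 231.337819) px
  c2 = (501.562493, 85.911732) px
  c3 = (391.162593, 107.591965) px
Planar DLT: solve 8×8 A·h = b for H (H[2,2]=1):
  H  [+597.27753 +83.34773 +452.35852]
  H  [-146.86843 +870.35384 +168.66699]
  H  [-0.16038 +0.00407 +1.00000]
B = K⁻¹H; ‖b₁‖=1.411129, ‖b₂‖=1.411129; λ = 2/(‖b₁‖+‖b₂‖) = 0.708653, sign → tz>0 ⇒ λ=+0.708653
r₁ = λ·B[:,0] = (+0.98572,-0.12426,-0.11365); r₂ = λ·B[:,1] = (+0.12540,+0.99210,+0.00288)
r₃ = r₁×r₂ = (+0.11240,-0.01709,+0.99352); SVD([r₁ r₂ r₃]) → R = UVᵀ:
  R  [+0.98572 +0.12540 +0.11240]
  R  [-0.12426 +0.99210 -0.01709]
  R  [-0.11365 +0.00288 +0.99352]
t = (+0.23112, -0.07775, +0.70865) m
tr R = 2.971338; θ = arccos((tr R − 1)/2) = 0.169502 rad = 9.712°
axis k = ((R−Rᵀ)₃₂, (R−Rᵀ)₁₃, (R−Rᵀ)₂₁) / (2 sinθ) = (+0.059213, +0.670019, -0.739979)
rvec = θ·k = (+0.010037, +0.113570, -0.125428)

rvec=(0.0100, 0.1136, -0.1254) tvec=(0.2311, -0.0777, 0.7087)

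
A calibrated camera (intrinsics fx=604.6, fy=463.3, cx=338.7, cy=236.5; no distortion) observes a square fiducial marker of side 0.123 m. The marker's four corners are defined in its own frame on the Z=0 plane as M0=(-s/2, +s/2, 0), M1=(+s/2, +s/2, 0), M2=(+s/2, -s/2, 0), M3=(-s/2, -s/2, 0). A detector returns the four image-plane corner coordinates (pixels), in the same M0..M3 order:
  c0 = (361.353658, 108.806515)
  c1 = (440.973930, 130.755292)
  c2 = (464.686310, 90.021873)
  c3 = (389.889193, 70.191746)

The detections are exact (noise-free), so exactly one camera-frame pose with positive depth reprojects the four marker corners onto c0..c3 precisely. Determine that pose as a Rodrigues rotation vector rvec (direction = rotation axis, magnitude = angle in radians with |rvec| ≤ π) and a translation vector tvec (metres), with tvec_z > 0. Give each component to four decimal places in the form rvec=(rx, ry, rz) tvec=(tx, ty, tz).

rvec=(-0.5480, 0.0229, 0.4049) tvec=(0.1130, -0.2678, 0.9033)

Intrinsics K: fx=604.6, fy=463.3, cx=338.7, cy=236.5
Marker side s = 0.123 m; corners in marker frame (Z=0):
  M0 = (-0.0615, +0.0615, 0)
  M1 = (+0.0615, +0.0615, 0)
  M2 = (+0.0615, -0.0615, 0)
  M3 = (-0.0615, -0.0615, 0)
Detected image corners:
  c0 = (361.353658, 108.806515) px
  c1 = (440.973930, 130.755292) px
  c2 = (464.686310, 90.021873) px
  c3 = (389.889193, 70.191746) px
Planar DLT: solve 8×8 A·h = b for H (H[2,2]=1):
  H  [+568.41678 -442.77338 +414.33621]
  H  [+155.39336 +266.93320 +99.17492]
  H  [-0.14153 -0.55577 +1.00000]
B = K⁻¹H; ‖b₁‖=1.107010, ‖b₂‖=1.107010; λ = 2/(‖b₁‖+‖b₂‖) = 0.903334, sign → tz>0 ⇒ λ=+0.903334
r₁ = λ·B[:,0] = (+0.92090,+0.36825,-0.12785); r₂ = λ·B[:,1] = (-0.38030,+0.77674,-0.50204)
r₃ = r₁×r₂ = (-0.08557,+0.51095,+0.85534); SVD([r₁ r₂ r₃]) → R = UVᵀ:
  R  [+0.92090 -0.38030 -0.08557]
  R  [+0.36825 +0.77674 +0.51095]
  R  [-0.12785 -0.50204 +0.85534]
t = (+0.11301, -0.26775, +0.90333) m
tr R = 2.552975; θ = arccos((tr R − 1)/2) = 0.681724 rad = 39.060°
axis k = ((R−Rᵀ)₃₂, (R−Rᵀ)₁₃, (R−Rᵀ)₂₁) / (2 sinθ) = (-0.803794, +0.033549, +0.593961)
rvec = θ·k = (-0.547966, +0.022871, +0.404918)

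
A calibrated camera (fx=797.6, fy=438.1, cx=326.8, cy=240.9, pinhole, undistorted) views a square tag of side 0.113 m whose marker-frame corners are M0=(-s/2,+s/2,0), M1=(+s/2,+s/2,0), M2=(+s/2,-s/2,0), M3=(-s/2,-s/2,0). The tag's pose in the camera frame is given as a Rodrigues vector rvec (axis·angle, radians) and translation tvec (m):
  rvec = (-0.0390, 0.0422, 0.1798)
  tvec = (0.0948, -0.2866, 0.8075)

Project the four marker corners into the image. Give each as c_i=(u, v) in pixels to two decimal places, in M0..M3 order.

c0=(355.54, 110.19) c1=(466.06, 120.32) c2=(485.43, 60.59) c3=(375.33, 50.89)

Intrinsics K: fx=797.6, fy=438.1, cx=326.8, cy=240.9
Marker side s = 0.113 m; corners in marker frame (Z=0):
  M0 = (-0.0565, +0.0565, 0)
  M1 = (+0.0565, +0.0565, 0)
  M2 = (+0.0565, -0.0565, 0)
  M3 = (-0.0565, -0.0565, 0)
rvec = (-0.0390, 0.0422, 0.1798), |rvec| = θ = 0.18876 rad = 10.815°
Rodrigues: sinθ=0.18764, 1−cosθ=0.01776; R = I + sinθ·[k]× + (1−cosθ)·[k]×²:
    [+0.98300 -0.17955 +0.03845]
    [+0.17791 +0.98313 +0.04255]
    [-0.04545 -0.03499 +0.99835]
t = (0.0948, -0.2866, 0.8075) m
M0: Pc = R·M0+t = (+0.02912, -0.24111, +0.80809); u = 797.6·(+0.02912)/0.80809 + 326.8 = 355.5379, v = 438.1·(-0.24111)/0.80809 + 240.9 = 110.1866
M1: Pc = R·M1+t = (+0.14019, -0.22100, +0.80296); u = 797.6·(+0.14019)/0.80296 + 326.8 = 466.0594, v = 438.1·(-0.22100)/0.80296 + 240.9 = 120.3197
M2: Pc = R·M2+t = (+0.16048, -0.33209, +0.80691); u = 797.6·(+0.16048)/0.80691 + 326.8 = 485.4327, v = 438.1·(-0.33209)/0.80691 + 240.9 = 60.5939
M3: Pc = R·M3+t = (+0.04941, -0.35220, +0.81204); u = 797.6·(+0.04941)/0.81204 + 326.8 = 375.3267, v = 438.1·(-0.35220)/0.81204 + 240.9 = 50.8879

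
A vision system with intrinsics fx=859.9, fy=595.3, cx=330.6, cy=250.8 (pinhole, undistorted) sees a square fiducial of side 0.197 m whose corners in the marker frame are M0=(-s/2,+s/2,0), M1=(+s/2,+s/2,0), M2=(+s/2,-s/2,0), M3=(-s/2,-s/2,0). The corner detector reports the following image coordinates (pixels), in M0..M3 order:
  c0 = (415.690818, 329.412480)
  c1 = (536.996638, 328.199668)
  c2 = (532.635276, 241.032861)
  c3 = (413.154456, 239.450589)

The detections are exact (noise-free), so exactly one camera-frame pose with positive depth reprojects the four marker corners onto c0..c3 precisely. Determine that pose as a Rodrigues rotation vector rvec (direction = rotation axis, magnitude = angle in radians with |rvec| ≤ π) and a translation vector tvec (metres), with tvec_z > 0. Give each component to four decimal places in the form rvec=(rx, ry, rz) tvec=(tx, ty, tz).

rvec=(-0.1088, -0.2147, 0.0027) tvec=(0.2233, 0.0743, 1.3248)

Intrinsics K: fx=859.9, fy=595.3, cx=330.6, cy=250.8
Marker side s = 0.197 m; corners in marker frame (Z=0):
  M0 = (-0.0985, +0.0985, 0)
  M1 = (+0.0985, +0.0985, 0)
  M2 = (+0.0985, -0.0985, 0)
  M3 = (-0.0985, -0.0985, 0)
Detected image corners:
  c0 = (415.690818, 329.412480) px
  c1 = (536.996638, 328.199668) px
  c2 = (532.635276, 241.032861) px
  c3 = (413.154456, 239.450589) px
Planar DLT: solve 8×8 A·h = b for H (H[2,2]=1):
  H  [+687.21240 -21.12113 +475.55636]
  H  [+46.62457 +426.25263 +284.16969]
  H  [+0.16037 -0.08154 +1.00000]
B = K⁻¹H; ‖b₁‖=0.754831, ‖b₂‖=0.754831; λ = 2/(‖b₁‖+‖b₂‖) = 1.324799, sign → tz>0 ⇒ λ=+1.324799
r₁ = λ·B[:,0] = (+0.97707,+0.01425,+0.21246); r₂ = λ·B[:,1] = (+0.00899,+0.99411,-0.10803)
r₃ = r₁×r₂ = (-0.21275,+0.10746,+0.97118); SVD([r₁ r₂ r₃]) → R = UVᵀ:
  R  [+0.97707 +0.00899 -0.21275]
  R  [+0.01425 +0.99411 +0.10746]
  R  [+0.21246 -0.10803 +0.97118]
t = (+0.22333, +0.07426, +1.32480) m
tr R = 2.942353; θ = arccos((tr R − 1)/2) = 0.240679 rad = 13.790°
axis k = ((R−Rᵀ)₃₂, (R−Rᵀ)₁₃, (R−Rᵀ)₂₁) / (2 sinθ) = (-0.452013, -0.891943, +0.011029)
rvec = θ·k = (-0.108790, -0.214672, +0.002654)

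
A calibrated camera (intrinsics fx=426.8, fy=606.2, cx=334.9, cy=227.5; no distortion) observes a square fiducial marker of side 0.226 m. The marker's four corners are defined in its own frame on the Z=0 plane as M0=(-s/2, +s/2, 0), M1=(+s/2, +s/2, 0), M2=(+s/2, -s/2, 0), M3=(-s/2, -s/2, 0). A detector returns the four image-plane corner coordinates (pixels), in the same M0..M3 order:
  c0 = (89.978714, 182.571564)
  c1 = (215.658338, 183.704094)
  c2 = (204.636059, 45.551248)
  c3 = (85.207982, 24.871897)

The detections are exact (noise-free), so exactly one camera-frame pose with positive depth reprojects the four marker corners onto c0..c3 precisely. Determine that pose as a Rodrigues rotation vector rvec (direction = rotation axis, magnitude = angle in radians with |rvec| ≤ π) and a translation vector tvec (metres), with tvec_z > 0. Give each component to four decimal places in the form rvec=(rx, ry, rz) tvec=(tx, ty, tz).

Intrinsics K: fx=426.8, fy=606.2, cx=334.9, cy=227.5
Marker side s = 0.226 m; corners in marker frame (Z=0):
  M0 = (-0.1130, +0.1130, 0)
  M1 = (+0.1130, +0.1130, 0)
  M2 = (+0.1130, -0.1130, 0)
  M3 = (-0.1130, -0.1130, 0)
Detected image corners:
  c0 = (89.978714, 182.571564) px
  c1 = (215.658338, 183.704094) px
  c2 = (204.636059, 45.551248) px
  c3 = (85.207982, 24.871897) px
Planar DLT: solve 8×8 A·h = b for H (H[2,2]=1):
  H  [+631.80696 -3.51257 +152.93584]
  H  [+115.51256 +622.69634 +107.33517]
  H  [+0.60420 -0.26464 +1.00000]
B = K⁻¹H; ‖b₁‖=1.174255, ‖b₂‖=1.174255; λ = 2/(‖b₁‖+‖b₂‖) = 0.851604, sign → tz>0 ⇒ λ=+0.851604
r₁ = λ·B[:,0] = (+0.85691,-0.03082,+0.51454); r₂ = λ·B[:,1] = (+0.16983,+0.95936,-0.22537)
r₃ = r₁×r₂ = (-0.48668,+0.28051,+0.82732); SVD([r₁ r₂ r₃]) → R = UVᵀ:
  R  [+0.85691 +0.16983 -0.48668]
  R  [-0.03082 +0.95936 +0.28051]
  R  [+0.51454 -0.22537 +0.82732]
t = (-0.36308, -0.16881, +0.85160) m
tr R = 2.643593; θ = arccos((tr R − 1)/2) = 0.606239 rad = 34.735°
axis k = ((R−Rᵀ)₃₂, (R−Rᵀ)₁₃, (R−Rᵀ)₂₁) / (2 sinθ) = (-0.443922, -0.878594, -0.176083)
rvec = θ·k = (-0.269123, -0.532638, -0.106749)

rvec=(-0.2691, -0.5326, -0.1067) tvec=(-0.3631, -0.1688, 0.8516)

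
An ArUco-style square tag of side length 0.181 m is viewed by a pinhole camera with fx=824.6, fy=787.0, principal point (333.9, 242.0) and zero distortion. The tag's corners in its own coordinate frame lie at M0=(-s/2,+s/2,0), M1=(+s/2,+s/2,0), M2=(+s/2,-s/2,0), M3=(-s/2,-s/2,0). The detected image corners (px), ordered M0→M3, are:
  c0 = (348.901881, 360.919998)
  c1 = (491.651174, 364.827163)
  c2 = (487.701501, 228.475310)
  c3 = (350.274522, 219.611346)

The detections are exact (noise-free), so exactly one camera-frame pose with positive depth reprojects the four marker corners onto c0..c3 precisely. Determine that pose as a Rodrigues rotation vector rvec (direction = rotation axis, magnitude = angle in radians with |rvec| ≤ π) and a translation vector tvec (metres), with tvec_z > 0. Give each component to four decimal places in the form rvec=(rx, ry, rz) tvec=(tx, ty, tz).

Intrinsics K: fx=824.6, fy=787.0, cx=333.9, cy=242.0
Marker side s = 0.181 m; corners in marker frame (Z=0):
  M0 = (-0.0905, +0.0905, 0)
  M1 = (+0.0905, +0.0905, 0)
  M2 = (+0.0905, -0.0905, 0)
  M3 = (-0.0905, -0.0905, 0)
Detected image corners:
  c0 = (348.901881, 360.919998) px
  c1 = (491.651174, 364.827163) px
  c2 = (487.701501, 228.475310) px
  c3 = (350.274522, 219.611346) px
Planar DLT: solve 8×8 A·h = b for H (H[2,2]=1):
  H  [+860.55050 -81.48713 +420.93210]
  H  [+96.28833 +704.60463 +292.18767]
  H  [+0.20700 -0.21181 +1.00000]
B = K⁻¹H; ‖b₁‖=0.983599, ‖b₂‖=0.983599; λ = 2/(‖b₁‖+‖b₂‖) = 1.016674, sign → tz>0 ⇒ λ=+1.016674
r₁ = λ·B[:,0] = (+0.97578,+0.05967,+0.21045); r₂ = λ·B[:,1] = (-0.01327,+0.97645,-0.21534)
r₃ = r₁×r₂ = (-0.21835,+0.20733,+0.95359); SVD([r₁ r₂ r₃]) → R = UVᵀ:
  R  [+0.97578 -0.01327 -0.21835]
  R  [+0.05967 +0.97645 +0.20733]
  R  [+0.21045 -0.21534 +0.95359]
t = (+0.10730, +0.06483, +1.01667) m
tr R = 2.905822; θ = arccos((tr R − 1)/2) = 0.308101 rad = 17.653°
axis k = ((R−Rᵀ)₃₂, (R−Rᵀ)₁₃, (R−Rᵀ)₂₁) / (2 sinθ) = (-0.696902, -0.707009, +0.120275)
rvec = θ·k = (-0.214716, -0.217831, +0.037057)

rvec=(-0.2147, -0.2178, 0.0371) tvec=(0.1073, 0.0648, 1.0167)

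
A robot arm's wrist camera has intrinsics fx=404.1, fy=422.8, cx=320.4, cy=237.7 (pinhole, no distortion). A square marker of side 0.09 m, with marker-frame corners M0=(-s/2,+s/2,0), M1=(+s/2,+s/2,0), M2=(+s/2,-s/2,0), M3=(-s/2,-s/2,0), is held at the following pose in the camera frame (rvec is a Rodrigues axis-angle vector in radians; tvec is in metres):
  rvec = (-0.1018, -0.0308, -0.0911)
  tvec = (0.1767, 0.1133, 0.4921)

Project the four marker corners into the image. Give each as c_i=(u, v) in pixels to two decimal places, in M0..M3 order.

c0=(433.53, 378.54) c1=(506.80, 370.68) c2=(496.69, 292.61) c3=(424.69, 299.82)

Intrinsics K: fx=404.1, fy=422.8, cx=320.4, cy=237.7
Marker side s = 0.09 m; corners in marker frame (Z=0):
  M0 = (-0.0450, +0.0450, 0)
  M1 = (+0.0450, +0.0450, 0)
  M2 = (+0.0450, -0.0450, 0)
  M3 = (-0.0450, -0.0450, 0)
rvec = (-0.1018, -0.0308, -0.0911), |rvec| = θ = 0.14004 rad = 8.024°
Rodrigues: sinθ=0.13958, 1−cosθ=0.00979; R = I + sinθ·[k]× + (1−cosθ)·[k]×²:
    [+0.99538 +0.09237 -0.02607]
    [-0.08924 +0.99068 +0.10287]
    [+0.03533 -0.10007 +0.99435]
t = (0.1767, 0.1133, 0.4921) m
M0: Pc = R·M0+t = (+0.13606, +0.16190, +0.48601); u = 404.1·(+0.13606)/0.48601 + 320.4 = 433.5333, v = 422.8·(+0.16190)/0.48601 + 237.7 = 378.5412
M1: Pc = R·M1+t = (+0.22565, +0.15387, +0.48919); u = 404.1·(+0.22565)/0.48919 + 320.4 = 506.8005, v = 422.8·(+0.15387)/0.48919 + 237.7 = 370.6843
M2: Pc = R·M2+t = (+0.21734, +0.06470, +0.49819); u = 404.1·(+0.21734)/0.49819 + 320.4 = 496.6879, v = 422.8·(+0.06470)/0.49819 + 237.7 = 292.6118
M3: Pc = R·M3+t = (+0.12775, +0.07273, +0.49501); u = 404.1·(+0.12775)/0.49501 + 320.4 = 424.6886, v = 422.8·(+0.07273)/0.49501 + 237.7 = 299.8242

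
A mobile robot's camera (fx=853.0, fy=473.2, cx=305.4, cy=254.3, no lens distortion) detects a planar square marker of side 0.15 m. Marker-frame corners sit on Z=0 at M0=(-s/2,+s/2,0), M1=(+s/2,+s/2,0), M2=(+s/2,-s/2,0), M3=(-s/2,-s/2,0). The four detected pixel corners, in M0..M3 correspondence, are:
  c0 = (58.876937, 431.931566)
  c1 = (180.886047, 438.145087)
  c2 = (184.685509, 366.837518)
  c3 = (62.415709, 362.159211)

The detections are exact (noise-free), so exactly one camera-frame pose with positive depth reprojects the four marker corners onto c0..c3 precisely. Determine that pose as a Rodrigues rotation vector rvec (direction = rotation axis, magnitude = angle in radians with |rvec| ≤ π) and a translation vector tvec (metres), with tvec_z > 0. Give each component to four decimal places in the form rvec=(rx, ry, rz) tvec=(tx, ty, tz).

Intrinsics K: fx=853.0, fy=473.2, cx=305.4, cy=254.3
Marker side s = 0.15 m; corners in marker frame (Z=0):
  M0 = (-0.0750, +0.0750, 0)
  M1 = (+0.0750, +0.0750, 0)
  M2 = (+0.0750, -0.0750, 0)
  M3 = (-0.0750, -0.0750, 0)
Detected image corners:
  c0 = (58.876937, 431.931566) px
  c1 = (180.886047, 438.145087) px
  c2 = (184.685509, 366.837518) px
  c3 = (62.415709, 362.159211) px
Planar DLT: solve 8×8 A·h = b for H (H[2,2]=1):
  H  [+796.50987 -23.25266 +121.04666]
  H  [-21.99711 +474.14721 +399.76461]
  H  [-0.14585 +0.00985 +1.00000]
B = K⁻¹H; ‖b₁‖=0.997234, ‖b₂‖=0.997233; λ = 2/(‖b₁‖+‖b₂‖) = 1.002774, sign → tz>0 ⇒ λ=+1.002774
r₁ = λ·B[:,0] = (+0.98873,+0.03198,-0.14626); r₂ = λ·B[:,1] = (-0.03087,+0.99947,+0.00987)
r₃ = r₁×r₂ = (+0.14650,-0.00525,+0.98920); SVD([r₁ r₂ r₃]) → R = UVᵀ:
  R  [+0.98873 -0.03087 +0.14650]
  R  [+0.03198 +0.99947 -0.00525]
  R  [-0.14626 +0.00987 +0.98920]
t = (-0.21672, +0.30826, +1.00277) m
tr R = 2.977402; θ = arccos((tr R − 1)/2) = 0.150470 rad = 8.621°
axis k = ((R−Rᵀ)₃₂, (R−Rᵀ)₁₃, (R−Rᵀ)₂₁) / (2 sinθ) = (+0.050445, +0.976474, +0.209653)
rvec = θ·k = (+0.007590, +0.146930, +0.031546)

rvec=(0.0076, 0.1469, 0.0315) tvec=(-0.2167, 0.3083, 1.0028)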